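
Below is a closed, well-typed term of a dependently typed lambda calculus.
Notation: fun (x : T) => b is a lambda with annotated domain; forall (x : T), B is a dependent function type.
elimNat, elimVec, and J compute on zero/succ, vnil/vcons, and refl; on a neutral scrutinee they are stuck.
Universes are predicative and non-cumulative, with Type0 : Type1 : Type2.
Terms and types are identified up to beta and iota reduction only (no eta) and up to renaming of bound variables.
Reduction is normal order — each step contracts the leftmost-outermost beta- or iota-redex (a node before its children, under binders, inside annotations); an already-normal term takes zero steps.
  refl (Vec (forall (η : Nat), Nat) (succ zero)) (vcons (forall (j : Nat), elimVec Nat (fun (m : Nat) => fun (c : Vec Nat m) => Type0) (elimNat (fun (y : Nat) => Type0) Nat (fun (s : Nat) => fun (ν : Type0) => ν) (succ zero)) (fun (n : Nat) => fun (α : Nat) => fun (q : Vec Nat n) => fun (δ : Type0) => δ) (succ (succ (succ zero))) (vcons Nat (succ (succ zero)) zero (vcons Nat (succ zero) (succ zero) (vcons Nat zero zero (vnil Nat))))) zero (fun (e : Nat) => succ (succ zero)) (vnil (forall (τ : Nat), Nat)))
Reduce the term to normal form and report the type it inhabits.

normal form:
  refl (Vec (forall (η : Nat), Nat) (succ zero)) (vcons (forall (j : Nat), Nat) zero (fun (m : Nat) => succ (succ zero)) (vnil (forall (c : Nat), Nat)))
type:
  Eq (Vec (forall (η : Nat), Nat) (succ zero)) (vcons (forall (j : Nat), Nat) zero (fun (m : Nat) => succ (succ zero)) (vnil (forall (c : Nat), Nat))) (vcons (forall (y : Nat), Nat) zero (fun (s : Nat) => succ (succ zero)) (vnil (forall (ν : Nat), Nat)))


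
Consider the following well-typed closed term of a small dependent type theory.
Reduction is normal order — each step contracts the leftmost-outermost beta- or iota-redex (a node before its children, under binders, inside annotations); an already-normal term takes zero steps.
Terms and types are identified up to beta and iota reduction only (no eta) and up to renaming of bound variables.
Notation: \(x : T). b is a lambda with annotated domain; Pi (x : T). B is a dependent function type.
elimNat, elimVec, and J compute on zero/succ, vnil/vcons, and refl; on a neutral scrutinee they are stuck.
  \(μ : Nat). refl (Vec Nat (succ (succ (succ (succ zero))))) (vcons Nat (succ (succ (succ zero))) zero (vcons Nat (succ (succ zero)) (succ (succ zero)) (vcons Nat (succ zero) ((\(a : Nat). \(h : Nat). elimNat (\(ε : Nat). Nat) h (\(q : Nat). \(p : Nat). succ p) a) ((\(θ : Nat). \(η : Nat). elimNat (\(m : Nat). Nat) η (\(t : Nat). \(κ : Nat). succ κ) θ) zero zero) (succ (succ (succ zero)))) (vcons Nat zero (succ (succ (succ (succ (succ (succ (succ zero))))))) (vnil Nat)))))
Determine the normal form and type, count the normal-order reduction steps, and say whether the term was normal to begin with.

resulting normal form:
  \(μ : Nat). refl (Vec Nat (succ (succ (succ (succ zero))))) (vcons Nat (succ (succ (succ zero))) zero (vcons Nat (succ (succ zero)) (succ (succ zero)) (vcons Nat (succ zero) (succ (succ (succ zero))) (vcons Nat zero (succ (succ (succ (succ (succ (succ (succ zero))))))) (vnil Nat)))))
type:
  Pi (μ : Nat). Eq (Vec Nat (succ (succ (succ (succ zero))))) (vcons Nat (succ (succ (succ zero))) zero (vcons Nat (succ (succ zero)) (succ (succ zero)) (vcons Nat (succ zero) (succ (succ (succ zero))) (vcons Nat zero (succ (succ (succ (succ (succ (succ (succ zero))))))) (vnil Nat))))) (vcons Nat (succ (succ (succ zero))) zero (vcons Nat (succ (succ zero)) (succ (succ zero)) (vcons Nat (succ zero) (succ (succ (succ zero))) (vcons Nat zero (succ (succ (succ (succ (succ (succ (succ zero))))))) (vnil Nat)))))
reduction steps (normal order): 6
already normal: no
first contracted redex: a beta-redex


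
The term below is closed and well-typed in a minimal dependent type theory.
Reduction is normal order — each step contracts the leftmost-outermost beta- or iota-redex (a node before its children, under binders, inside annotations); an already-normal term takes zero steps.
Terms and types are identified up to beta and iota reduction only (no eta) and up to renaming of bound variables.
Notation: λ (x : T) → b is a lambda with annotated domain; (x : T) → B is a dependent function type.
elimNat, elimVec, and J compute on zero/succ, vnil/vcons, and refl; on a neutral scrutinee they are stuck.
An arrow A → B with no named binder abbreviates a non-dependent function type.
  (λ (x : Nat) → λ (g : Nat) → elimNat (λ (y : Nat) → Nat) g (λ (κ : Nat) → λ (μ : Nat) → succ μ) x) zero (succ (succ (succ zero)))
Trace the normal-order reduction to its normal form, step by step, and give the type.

reduction (normal order):
  (λ (x : Nat) → λ (g : Nat) → elimNat (λ (y : Nat) → Nat) g (λ (κ : Nat) → λ (μ : Nat) → succ μ) x) zero (succ (succ (succ zero)))
  ~> (λ (x : Nat) → elimNat (λ (g : Nat) → Nat) x (λ (y : Nat) → λ (κ : Nat) → succ κ) zero) (succ (succ (succ zero)))
  ~> elimNat (λ (x : Nat) → Nat) (succ (succ (succ zero))) (λ (g : Nat) → λ (y : Nat) → succ y) zero
  ~> succ (succ (succ zero))
inferred type:
  Nat


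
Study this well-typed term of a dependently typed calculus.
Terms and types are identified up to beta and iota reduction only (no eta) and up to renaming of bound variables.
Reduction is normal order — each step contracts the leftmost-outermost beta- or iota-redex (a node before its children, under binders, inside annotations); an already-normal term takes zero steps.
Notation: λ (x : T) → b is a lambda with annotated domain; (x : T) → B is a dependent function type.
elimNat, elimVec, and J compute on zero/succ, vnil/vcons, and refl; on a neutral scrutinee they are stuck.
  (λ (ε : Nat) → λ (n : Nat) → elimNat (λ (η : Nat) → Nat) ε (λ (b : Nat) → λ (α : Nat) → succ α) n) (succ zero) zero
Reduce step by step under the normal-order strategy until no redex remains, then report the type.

normal-order reduction sequence:
  (λ (ε : Nat) → λ (n : Nat) → elimNat (λ (η : Nat) → Nat) ε (λ (b : Nat) → λ (α : Nat) → succ α) n) (succ zero) zero
  ~> (λ (ε : Nat) → elimNat (λ (n : Nat) → Nat) (succ zero) (λ (η : Nat) → λ (b : Nat) → succ b) ε) zero
  ~> elimNat (λ (ε : Nat) → Nat) (succ zero) (λ (n : Nat) → λ (η : Nat) → succ η) zero
  ~> succ zero
inferred type:
  Nat


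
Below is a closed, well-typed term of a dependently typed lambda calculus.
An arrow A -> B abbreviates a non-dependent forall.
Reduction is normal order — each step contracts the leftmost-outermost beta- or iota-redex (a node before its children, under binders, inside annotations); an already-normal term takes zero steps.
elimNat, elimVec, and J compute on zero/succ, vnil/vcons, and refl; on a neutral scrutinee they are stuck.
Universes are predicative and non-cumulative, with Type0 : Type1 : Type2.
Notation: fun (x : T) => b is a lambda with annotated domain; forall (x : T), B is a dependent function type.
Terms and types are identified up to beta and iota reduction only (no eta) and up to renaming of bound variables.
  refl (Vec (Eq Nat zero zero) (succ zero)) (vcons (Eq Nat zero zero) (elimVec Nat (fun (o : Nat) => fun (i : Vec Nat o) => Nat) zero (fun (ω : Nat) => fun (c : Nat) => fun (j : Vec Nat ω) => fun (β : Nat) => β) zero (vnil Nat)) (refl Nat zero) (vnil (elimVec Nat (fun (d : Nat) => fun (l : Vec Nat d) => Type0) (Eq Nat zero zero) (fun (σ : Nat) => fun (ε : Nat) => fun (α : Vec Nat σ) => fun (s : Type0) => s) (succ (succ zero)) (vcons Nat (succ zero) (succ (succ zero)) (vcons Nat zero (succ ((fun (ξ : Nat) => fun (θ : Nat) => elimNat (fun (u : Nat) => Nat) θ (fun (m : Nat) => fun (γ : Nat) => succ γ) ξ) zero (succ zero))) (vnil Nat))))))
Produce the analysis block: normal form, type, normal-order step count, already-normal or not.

normal form:
  refl (Vec (Eq Nat zero zero) (succ zero)) (vcons (Eq Nat zero zero) zero (refl Nat zero) (vnil (Eq Nat zero zero)))
the term's type:
  Eq (Vec (Eq Nat zero zero) (succ zero)) (vcons (Eq Nat zero zero) zero (refl Nat zero) (vnil (Eq Nat zero zero))) (vcons (Eq Nat zero zero) zero (refl Nat zero) (vnil (Eq Nat zero zero)))
normal-order step count: 12
already normal: no
first redex: an elimVec iota-redex


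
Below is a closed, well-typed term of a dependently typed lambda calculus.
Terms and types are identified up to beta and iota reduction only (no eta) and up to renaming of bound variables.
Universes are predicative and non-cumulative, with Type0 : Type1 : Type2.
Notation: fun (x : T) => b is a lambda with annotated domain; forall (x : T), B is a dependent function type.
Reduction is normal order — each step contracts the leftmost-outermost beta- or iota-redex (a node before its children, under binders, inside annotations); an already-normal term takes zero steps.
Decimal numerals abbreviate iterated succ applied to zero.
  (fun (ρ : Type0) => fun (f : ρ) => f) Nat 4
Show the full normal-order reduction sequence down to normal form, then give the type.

normal-order reduction:
  (fun (ρ : Type0) => fun (f : ρ) => f) Nat 4
  ~> (fun (ρ : Nat) => ρ) 4
  ~> 4
inferred type:
  Nat


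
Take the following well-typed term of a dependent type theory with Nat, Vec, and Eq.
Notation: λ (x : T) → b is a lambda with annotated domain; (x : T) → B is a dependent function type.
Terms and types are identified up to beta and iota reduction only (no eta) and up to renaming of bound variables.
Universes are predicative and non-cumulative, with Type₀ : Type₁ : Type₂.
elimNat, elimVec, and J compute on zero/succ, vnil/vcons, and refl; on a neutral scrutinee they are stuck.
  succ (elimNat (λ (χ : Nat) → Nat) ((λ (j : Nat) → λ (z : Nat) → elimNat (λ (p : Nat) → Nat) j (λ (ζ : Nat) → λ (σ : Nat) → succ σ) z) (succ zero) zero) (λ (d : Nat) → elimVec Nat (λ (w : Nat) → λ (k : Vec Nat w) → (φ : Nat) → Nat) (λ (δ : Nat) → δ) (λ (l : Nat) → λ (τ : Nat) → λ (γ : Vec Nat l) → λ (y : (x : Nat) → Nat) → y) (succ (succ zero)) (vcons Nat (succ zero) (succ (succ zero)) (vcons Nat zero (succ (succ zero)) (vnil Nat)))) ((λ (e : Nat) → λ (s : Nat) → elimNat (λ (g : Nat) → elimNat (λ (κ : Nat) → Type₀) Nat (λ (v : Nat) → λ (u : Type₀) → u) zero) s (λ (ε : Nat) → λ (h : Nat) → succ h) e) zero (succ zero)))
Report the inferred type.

type:
  Nat


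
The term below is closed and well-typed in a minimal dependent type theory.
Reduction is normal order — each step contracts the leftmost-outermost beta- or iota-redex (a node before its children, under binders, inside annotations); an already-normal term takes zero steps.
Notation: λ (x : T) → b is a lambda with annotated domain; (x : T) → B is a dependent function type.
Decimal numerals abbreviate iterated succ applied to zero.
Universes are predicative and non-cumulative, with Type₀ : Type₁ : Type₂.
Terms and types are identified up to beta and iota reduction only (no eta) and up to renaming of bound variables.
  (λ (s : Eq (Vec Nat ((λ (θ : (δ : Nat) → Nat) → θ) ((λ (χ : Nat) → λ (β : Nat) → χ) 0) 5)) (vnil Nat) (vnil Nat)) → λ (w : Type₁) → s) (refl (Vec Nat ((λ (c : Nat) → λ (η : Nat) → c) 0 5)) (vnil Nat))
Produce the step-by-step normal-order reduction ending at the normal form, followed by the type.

reduction (normal order):
  (λ (s : Eq (Vec Nat ((λ (θ : (δ : Nat) → Nat) → θ) ((λ (χ : Nat) → λ (β : Nat) → χ) 0) 5)) (vnil Nat) (vnil Nat)) → λ (w : Type₁) → s) (refl (Vec Nat ((λ (c : Nat) → λ (η : Nat) → c) 0 5)) (vnil Nat))
  ~> λ (s : Type₁) → refl (Vec Nat ((λ (θ : Nat) → λ (δ : Nat) → θ) 0 5)) (vnil Nat)
  ~> λ (s : Type₁) → refl (Vec Nat ((λ (θ : Nat) → 0) 5)) (vnil Nat)
  ~> λ (s : Type₁) → refl (Vec Nat 0) (vnil Nat)
type:
  (s : Type₁) → Eq (Vec Nat 0) (vnil Nat) (vnil Nat)


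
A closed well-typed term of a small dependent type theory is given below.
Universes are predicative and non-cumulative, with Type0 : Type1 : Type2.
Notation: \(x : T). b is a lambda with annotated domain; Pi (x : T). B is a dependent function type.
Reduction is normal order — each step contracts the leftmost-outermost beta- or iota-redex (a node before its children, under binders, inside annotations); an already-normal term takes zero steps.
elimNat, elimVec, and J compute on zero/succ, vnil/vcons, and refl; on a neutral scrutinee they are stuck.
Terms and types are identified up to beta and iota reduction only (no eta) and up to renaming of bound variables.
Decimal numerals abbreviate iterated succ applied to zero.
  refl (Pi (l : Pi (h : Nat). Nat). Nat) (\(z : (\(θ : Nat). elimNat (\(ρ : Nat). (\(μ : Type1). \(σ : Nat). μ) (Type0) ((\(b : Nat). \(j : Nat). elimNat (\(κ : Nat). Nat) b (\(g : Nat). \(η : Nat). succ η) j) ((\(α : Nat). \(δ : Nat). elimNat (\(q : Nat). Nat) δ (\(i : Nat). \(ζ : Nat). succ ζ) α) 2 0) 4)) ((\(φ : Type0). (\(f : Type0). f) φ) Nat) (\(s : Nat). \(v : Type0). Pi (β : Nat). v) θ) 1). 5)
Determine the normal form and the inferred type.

normal form:
  refl (Pi (l : Pi (h : Nat). Nat). Nat) (\(z : Pi (θ : Nat). Nat). 5)
inferred type:
  Eq (Pi (l : Pi (h : Nat). Nat). Nat) (\(z : Pi (θ : Nat). Nat). 5) (\(ρ : Pi (μ : Nat). Nat). 5)


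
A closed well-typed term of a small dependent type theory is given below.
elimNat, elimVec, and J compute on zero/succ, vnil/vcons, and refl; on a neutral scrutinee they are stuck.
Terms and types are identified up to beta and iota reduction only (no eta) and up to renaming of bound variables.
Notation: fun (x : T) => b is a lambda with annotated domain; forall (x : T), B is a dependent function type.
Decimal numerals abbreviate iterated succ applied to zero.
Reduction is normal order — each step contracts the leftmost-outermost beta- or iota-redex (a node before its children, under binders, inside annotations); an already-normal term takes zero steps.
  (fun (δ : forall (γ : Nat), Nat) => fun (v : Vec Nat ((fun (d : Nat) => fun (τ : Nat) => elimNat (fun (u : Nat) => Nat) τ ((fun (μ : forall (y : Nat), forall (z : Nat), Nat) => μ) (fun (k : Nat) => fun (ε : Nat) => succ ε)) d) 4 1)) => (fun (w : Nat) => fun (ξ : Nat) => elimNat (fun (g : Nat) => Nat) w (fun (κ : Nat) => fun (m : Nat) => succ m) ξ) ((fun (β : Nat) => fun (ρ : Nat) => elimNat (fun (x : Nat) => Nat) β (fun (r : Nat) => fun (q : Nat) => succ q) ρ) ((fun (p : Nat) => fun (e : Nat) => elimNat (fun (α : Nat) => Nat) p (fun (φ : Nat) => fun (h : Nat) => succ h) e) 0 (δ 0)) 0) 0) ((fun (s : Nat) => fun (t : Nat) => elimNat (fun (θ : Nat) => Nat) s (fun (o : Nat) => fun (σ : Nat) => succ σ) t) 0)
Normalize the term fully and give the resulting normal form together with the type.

normal form:
  fun (δ : Vec Nat 5) => 0
type:
  forall (δ : Vec Nat 5), Nat


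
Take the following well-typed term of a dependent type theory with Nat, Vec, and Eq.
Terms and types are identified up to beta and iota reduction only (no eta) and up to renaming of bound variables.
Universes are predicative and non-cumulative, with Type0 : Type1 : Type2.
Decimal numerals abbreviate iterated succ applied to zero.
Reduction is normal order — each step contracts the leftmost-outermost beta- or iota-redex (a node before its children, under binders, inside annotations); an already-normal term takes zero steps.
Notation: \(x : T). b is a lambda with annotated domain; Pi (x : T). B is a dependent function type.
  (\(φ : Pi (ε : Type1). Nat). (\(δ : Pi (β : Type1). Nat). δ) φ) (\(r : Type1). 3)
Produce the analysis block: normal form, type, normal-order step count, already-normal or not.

resulting normal form:
  \(φ : Type1). 3
the term's type:
  Pi (φ : Type1). Nat
steps to reach normal form (normal order): 2
already normal: no
first contracted redex: a beta-redex


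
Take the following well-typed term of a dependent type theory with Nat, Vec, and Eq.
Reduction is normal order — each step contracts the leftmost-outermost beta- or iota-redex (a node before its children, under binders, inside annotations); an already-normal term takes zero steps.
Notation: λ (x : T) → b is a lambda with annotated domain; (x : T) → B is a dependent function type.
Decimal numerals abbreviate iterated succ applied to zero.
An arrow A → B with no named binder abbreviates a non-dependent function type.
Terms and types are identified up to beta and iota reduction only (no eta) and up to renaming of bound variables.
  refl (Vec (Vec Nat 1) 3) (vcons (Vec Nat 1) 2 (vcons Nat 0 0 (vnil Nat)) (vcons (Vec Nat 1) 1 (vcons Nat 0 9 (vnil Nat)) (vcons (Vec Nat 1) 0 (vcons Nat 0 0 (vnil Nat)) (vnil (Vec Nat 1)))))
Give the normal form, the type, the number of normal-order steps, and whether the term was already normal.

reduced normal form:
  refl (Vec (Vec Nat 1) 3) (vcons (Vec Nat 1) 2 (vcons Nat 0 0 (vnil Nat)) (vcons (Vec Nat 1) 1 (vcons Nat 0 9 (vnil Nat)) (vcons (Vec Nat 1) 0 (vcons Nat 0 0 (vnil Nat)) (vnil (Vec Nat 1)))))
type:
  Eq (Vec (Vec Nat 1) 3) (vcons (Vec Nat 1) 2 (vcons Nat 0 0 (vnil Nat)) (vcons (Vec Nat 1) 1 (vcons Nat 0 9 (vnil Nat)) (vcons (Vec Nat 1) 0 (vcons Nat 0 0 (vnil Nat)) (vnil (Vec Nat 1))))) (vcons (Vec Nat 1) 2 (vcons Nat 0 0 (vnil Nat)) (vcons (Vec Nat 1) 1 (vcons Nat 0 9 (vnil Nat)) (vcons (Vec Nat 1) 0 (vcons Nat 0 0 (vnil Nat)) (vnil (Vec Nat 1)))))
normal-order step count: 0
already normal: yes


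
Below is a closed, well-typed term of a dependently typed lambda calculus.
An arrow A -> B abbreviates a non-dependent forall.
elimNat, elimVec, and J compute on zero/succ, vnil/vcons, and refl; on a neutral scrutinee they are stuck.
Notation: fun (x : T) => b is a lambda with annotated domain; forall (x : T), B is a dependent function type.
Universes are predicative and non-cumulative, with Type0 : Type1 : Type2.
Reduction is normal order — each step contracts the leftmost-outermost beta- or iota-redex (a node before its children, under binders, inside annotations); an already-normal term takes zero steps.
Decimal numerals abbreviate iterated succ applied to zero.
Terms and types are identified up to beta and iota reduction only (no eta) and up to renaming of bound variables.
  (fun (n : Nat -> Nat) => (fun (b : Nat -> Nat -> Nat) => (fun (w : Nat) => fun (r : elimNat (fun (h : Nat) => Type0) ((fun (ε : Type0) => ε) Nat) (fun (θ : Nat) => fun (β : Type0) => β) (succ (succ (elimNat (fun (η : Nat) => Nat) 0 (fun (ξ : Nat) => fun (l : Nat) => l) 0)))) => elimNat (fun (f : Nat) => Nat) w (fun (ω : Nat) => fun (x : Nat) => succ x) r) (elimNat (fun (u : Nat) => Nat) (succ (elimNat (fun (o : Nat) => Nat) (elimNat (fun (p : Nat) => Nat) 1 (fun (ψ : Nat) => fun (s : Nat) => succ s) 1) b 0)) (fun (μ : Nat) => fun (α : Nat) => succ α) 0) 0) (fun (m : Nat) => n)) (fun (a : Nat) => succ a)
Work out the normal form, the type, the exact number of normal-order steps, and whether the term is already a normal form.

resulting normal form:
  3
inferred type:
  Nat
normal-order step count: 11
started in normal form: no
first redex: a beta-redex


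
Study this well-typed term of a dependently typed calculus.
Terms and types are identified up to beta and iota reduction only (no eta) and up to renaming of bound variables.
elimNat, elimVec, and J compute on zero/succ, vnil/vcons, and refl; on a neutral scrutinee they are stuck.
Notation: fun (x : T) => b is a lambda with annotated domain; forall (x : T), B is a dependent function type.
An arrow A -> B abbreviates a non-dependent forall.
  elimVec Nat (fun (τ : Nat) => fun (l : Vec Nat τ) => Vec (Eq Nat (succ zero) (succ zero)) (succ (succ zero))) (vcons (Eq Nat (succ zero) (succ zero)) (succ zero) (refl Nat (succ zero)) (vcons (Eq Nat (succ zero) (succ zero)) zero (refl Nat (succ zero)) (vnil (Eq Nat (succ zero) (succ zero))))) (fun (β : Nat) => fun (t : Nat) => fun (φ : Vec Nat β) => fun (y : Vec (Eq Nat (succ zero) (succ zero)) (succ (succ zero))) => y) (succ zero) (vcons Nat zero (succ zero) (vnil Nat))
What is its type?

type:
  Vec (Eq Nat (succ zero) (succ zero)) (succ (succ zero))


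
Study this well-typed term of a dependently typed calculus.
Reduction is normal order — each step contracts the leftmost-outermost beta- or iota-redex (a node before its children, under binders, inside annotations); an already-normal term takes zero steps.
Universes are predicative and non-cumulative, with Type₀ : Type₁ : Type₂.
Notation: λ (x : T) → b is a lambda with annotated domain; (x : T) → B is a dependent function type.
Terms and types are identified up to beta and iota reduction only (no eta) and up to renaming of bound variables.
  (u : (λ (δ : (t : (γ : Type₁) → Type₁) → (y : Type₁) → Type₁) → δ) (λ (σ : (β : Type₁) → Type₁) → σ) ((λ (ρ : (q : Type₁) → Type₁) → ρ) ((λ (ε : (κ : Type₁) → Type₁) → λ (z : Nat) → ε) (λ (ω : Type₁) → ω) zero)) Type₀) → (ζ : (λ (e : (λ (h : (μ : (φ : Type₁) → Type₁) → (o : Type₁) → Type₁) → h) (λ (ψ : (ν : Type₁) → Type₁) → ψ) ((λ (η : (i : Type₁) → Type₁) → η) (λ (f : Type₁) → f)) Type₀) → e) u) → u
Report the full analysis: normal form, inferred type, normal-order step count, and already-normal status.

normal form:
  (u : Type₀) → (δ : u) → u
type:
  Type₁
normal-order step count: 7
already normal: no
first redex: a beta-redex


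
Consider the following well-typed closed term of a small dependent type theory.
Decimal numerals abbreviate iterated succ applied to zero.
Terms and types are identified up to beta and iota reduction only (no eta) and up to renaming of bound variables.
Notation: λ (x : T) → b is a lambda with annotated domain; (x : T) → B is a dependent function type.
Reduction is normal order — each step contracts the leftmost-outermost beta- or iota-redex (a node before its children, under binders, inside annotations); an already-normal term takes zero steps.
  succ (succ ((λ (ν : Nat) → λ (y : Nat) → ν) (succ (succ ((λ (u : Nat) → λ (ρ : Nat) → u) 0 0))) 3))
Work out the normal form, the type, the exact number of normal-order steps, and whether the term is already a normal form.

reduced normal form:
  4
inferred type:
  Nat
steps to reach normal form (normal order): 4
started in normal form: no
first redex: a beta-redex


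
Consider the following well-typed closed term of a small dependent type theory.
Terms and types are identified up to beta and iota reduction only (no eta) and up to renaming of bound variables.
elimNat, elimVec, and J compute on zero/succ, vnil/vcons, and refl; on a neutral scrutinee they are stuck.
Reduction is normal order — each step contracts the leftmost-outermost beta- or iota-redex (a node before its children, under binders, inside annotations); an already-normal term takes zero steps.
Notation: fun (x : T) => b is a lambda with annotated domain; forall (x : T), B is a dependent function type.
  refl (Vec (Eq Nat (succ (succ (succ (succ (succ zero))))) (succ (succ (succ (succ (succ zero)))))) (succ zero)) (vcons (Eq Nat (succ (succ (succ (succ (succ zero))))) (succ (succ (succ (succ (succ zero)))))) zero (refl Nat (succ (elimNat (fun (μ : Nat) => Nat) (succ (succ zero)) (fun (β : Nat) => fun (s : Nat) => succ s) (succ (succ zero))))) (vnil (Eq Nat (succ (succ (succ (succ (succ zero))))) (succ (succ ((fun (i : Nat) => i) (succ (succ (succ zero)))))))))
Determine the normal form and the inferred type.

resulting normal form:
  refl (Vec (Eq Nat (succ (succ (succ (succ (succ zero))))) (succ (succ (succ (succ (succ zero)))))) (succ zero)) (vcons (Eq Nat (succ (succ (succ (succ (succ zero))))) (succ (succ (succ (succ (succ zero)))))) zero (refl Nat (succ (succ (succ (succ (succ zero)))))) (vnil (Eq Nat (succ (succ (succ (succ (succ zero))))) (succ (succ (succ (succ (succ zero))))))))
inferred type:
  Eq (Vec (Eq Nat (succ (succ (succ (succ (succ zero))))) (succ (succ (succ (succ (succ zero)))))) (succ zero)) (vcons (Eq Nat (succ (succ (succ (succ (succ zero))))) (succ (succ (succ (succ (succ zero)))))) zero (refl Nat (succ (succ (succ (succ (succ zero)))))) (vnil (Eq Nat (succ (succ (succ (succ (succ zero))))) (succ (succ (succ (succ (succ zero)))))))) (vcons (Eq Nat (succ (succ (succ (succ (succ zero))))) (succ (succ (succ (succ (succ zero)))))) zero (refl Nat (succ (succ (succ (succ (succ zero)))))) (vnil (Eq Nat (succ (succ (succ (succ (succ zero))))) (succ (succ (succ (succ (succ zero))))))))
observation: the leftmost-outermost redex is an elimNat iota-redex, and normalization takes 8 steps.


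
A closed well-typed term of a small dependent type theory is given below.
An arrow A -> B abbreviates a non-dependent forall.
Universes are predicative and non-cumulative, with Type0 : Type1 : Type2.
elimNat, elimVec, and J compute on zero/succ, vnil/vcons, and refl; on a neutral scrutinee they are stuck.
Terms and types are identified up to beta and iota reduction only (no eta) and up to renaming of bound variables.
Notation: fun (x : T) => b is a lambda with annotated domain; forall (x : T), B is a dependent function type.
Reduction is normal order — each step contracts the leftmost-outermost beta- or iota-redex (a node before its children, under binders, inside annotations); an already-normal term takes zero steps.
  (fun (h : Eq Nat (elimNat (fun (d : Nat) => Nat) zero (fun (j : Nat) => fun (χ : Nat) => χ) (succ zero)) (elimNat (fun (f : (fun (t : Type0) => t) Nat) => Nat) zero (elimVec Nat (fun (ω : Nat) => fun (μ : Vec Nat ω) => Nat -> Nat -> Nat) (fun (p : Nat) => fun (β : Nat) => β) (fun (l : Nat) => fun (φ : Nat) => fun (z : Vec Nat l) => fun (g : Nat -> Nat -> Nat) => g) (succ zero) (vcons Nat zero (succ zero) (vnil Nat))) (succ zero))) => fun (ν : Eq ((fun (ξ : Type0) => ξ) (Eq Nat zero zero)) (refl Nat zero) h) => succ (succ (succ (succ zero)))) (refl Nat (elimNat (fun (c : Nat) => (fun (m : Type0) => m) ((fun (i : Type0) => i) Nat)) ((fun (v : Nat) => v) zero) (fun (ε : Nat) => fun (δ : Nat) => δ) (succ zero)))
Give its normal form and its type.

reduced normal form:
  fun (h : Eq (Eq Nat zero zero) (refl Nat zero) (refl Nat zero)) => succ (succ (succ (succ zero)))
type:
  Eq (Eq Nat zero zero) (refl Nat zero) (refl Nat zero) -> Nat


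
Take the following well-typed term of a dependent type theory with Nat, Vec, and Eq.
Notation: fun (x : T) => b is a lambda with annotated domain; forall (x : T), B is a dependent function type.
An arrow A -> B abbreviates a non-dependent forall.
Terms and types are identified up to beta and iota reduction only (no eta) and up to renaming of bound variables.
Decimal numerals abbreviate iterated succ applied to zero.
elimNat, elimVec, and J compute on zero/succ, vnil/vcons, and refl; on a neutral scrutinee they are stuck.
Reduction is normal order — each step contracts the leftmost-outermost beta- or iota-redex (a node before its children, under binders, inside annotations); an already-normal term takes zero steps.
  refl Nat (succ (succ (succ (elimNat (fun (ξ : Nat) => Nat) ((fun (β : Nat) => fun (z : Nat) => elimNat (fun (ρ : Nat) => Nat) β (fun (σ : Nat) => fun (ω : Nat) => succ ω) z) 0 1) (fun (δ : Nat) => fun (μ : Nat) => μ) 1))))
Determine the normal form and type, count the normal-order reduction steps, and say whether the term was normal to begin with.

reduced normal form:
  refl Nat 4
inferred type:
  Eq Nat 4 4
steps to reach normal form (normal order): 10
term was already normal: no
first contracted redex: an elimNat iota-redex


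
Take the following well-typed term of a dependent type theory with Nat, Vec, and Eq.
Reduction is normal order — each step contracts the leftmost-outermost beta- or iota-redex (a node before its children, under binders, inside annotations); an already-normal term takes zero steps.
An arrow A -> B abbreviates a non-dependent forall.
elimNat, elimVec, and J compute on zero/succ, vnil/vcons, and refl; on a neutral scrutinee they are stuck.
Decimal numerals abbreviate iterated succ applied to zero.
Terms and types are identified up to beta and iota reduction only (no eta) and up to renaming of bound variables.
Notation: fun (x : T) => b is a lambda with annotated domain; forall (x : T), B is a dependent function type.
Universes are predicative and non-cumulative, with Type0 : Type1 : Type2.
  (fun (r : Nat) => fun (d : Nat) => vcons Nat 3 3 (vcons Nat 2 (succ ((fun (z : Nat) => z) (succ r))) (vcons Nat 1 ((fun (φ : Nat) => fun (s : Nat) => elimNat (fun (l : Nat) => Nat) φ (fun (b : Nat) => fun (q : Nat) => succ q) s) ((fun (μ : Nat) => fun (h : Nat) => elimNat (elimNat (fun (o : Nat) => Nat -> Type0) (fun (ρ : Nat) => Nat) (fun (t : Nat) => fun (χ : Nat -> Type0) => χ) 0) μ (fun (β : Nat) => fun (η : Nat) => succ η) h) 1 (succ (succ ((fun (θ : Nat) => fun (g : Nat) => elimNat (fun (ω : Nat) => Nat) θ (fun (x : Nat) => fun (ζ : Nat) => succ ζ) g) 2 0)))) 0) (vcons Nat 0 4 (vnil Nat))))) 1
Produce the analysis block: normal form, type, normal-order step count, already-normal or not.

normal form:
  fun (r : Nat) => vcons Nat 3 3 (vcons Nat 2 3 (vcons Nat 1 5 (vcons Nat 0 4 (vnil Nat))))
the term's type:
  Nat -> Vec Nat 4
reduction steps (normal order): 24
term was already normal: no
first redex: a beta-redex


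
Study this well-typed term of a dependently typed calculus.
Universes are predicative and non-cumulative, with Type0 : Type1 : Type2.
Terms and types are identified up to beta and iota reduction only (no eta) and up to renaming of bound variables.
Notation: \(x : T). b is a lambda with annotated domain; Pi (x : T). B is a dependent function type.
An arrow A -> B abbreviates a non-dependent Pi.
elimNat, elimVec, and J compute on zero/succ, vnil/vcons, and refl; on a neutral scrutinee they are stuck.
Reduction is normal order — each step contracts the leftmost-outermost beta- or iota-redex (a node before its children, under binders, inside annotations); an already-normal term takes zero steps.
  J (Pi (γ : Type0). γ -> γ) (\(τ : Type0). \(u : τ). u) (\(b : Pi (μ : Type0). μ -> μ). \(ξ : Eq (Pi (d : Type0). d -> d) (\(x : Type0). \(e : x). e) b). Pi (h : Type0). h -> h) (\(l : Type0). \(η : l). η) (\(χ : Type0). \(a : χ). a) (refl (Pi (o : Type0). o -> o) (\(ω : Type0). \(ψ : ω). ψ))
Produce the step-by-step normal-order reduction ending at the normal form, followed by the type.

normal-order reduction:
  J (Pi (γ : Type0). γ -> γ) (\(τ : Type0). \(u : τ). u) (\(b : Pi (μ : Type0). μ -> μ). \(ξ : Eq (Pi (d : Type0). d -> d) (\(x : Type0). \(e : x). e) b). Pi (h : Type0). h -> h) (\(l : Type0). \(η : l). η) (\(χ : Type0). \(a : χ). a) (refl (Pi (o : Type0). o -> o) (\(ω : Type0). \(ψ : ω). ψ))
  ~> \(γ : Type0). \(τ : γ). τ
the term's type:
  Pi (γ : Type0). γ -> γ


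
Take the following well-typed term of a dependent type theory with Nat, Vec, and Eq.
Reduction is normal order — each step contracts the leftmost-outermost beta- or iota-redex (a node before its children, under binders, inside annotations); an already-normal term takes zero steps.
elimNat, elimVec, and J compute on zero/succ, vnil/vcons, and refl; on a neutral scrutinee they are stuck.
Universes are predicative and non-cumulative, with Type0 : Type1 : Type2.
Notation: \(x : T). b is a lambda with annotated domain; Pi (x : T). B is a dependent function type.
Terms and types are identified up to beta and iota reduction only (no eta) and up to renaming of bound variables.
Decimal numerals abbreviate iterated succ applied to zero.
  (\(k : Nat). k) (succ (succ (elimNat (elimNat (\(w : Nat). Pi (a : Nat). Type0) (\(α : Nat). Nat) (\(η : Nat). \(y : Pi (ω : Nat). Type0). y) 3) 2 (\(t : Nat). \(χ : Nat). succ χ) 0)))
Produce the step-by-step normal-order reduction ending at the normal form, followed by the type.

normal-order reduction sequence:
  (\(k : Nat). k) (succ (succ (elimNat (elimNat (\(w : Nat). Pi (a : Nat). Type0) (\(α : Nat). Nat) (\(η : Nat). \(y : Pi (ω : Nat). Type0). y) 3) 2 (\(t : Nat). \(χ : Nat). succ χ) 0)))
  ~> succ (succ (elimNat (elimNat (\(k : Nat). Pi (w : Nat). Type0) (\(a : Nat). Nat) (\(α : Nat). \(η : Pi (y : Nat). Type0). η) 3) 2 (\(ω : Nat). \(t : Nat). succ t) 0))
  ~> 4
type:
  Nat


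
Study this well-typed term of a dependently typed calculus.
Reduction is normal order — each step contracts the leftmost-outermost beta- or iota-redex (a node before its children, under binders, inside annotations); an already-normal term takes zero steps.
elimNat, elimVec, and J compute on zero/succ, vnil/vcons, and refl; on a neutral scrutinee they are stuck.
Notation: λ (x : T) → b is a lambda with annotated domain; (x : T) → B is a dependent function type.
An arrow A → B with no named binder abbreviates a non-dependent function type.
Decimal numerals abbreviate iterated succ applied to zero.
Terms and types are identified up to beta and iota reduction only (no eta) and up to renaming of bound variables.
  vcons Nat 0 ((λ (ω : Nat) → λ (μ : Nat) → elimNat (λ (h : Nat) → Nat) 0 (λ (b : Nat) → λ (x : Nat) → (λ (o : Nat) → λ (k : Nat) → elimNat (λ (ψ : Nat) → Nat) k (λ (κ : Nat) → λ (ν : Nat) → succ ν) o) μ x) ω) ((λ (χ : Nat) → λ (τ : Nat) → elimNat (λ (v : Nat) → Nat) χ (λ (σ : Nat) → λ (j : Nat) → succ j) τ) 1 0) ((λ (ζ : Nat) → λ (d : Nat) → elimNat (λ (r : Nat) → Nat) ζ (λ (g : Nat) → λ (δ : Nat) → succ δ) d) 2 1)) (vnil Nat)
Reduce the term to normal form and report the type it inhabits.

reduced normal form:
  vcons Nat 0 3 (vnil Nat)
type:
  Vec Nat 1


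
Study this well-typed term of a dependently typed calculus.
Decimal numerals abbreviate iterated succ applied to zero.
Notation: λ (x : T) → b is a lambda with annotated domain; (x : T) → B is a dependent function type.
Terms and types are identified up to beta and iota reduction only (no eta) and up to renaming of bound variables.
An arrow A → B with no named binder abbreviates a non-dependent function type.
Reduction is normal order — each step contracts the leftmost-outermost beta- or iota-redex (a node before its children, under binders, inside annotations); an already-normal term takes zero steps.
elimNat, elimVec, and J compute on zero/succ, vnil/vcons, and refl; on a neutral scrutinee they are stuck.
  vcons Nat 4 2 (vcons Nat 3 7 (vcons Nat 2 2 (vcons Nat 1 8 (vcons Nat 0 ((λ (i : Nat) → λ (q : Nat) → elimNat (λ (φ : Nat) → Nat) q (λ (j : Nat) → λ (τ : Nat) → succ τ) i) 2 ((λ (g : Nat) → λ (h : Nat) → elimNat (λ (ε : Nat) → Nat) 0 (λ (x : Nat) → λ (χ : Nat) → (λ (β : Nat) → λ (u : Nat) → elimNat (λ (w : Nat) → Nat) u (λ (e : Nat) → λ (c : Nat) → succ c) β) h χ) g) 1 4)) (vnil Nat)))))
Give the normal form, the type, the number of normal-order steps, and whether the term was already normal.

normal form:
  vcons Nat 4 2 (vcons Nat 3 7 (vcons Nat 2 2 (vcons Nat 1 8 (vcons Nat 0 6 (vnil Nat)))))
the term's type:
  Vec Nat 5
steps to reach normal form (normal order): 30
already normal: no
first contracted redex: a beta-redex


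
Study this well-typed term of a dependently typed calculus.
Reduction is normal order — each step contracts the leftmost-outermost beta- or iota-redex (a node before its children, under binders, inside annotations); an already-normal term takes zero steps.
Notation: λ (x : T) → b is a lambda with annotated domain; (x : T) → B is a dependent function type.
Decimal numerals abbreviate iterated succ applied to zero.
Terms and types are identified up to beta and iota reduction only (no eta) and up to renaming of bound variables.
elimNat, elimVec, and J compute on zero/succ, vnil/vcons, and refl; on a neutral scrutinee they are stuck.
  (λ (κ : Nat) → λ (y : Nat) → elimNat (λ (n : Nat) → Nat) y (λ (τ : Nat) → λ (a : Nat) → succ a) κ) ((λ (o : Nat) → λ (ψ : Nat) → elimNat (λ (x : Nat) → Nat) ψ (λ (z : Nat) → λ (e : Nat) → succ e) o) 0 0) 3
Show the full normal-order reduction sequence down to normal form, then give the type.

normal-order reduction sequence:
  (λ (κ : Nat) → λ (y : Nat) → elimNat (λ (n : Nat) → Nat) y (λ (τ : Nat) → λ (a : Nat) → succ a) κ) ((λ (o : Nat) → λ (ψ : Nat) → elimNat (λ (x : Nat) → Nat) ψ (λ (z : Nat) → λ (e : Nat) → succ e) o) 0 0) 3
  ~> (λ (κ : Nat) → elimNat (λ (y : Nat) → Nat) κ (λ (n : Nat) → λ (τ : Nat) → succ τ) ((λ (a : Nat) → λ (o : Nat) → elimNat (λ (ψ : Nat) → Nat) o (λ (x : Nat) → λ (z : Nat) → succ z) a) 0 0)) 3
  ~> elimNat (λ (κ : Nat) → Nat) 3 (λ (y : Nat) → λ (n : Nat) → succ n) ((λ (τ : Nat) → λ (a : Nat) → elimNat (λ (o : Nat) → Nat) a (λ (ψ : Nat) → λ (x : Nat) → succ x) τ) 0 0)
  ~> elimNat (λ (κ : Nat) → Nat) 3 (λ (y : Nat) → λ (n : Nat) → succ n) ((λ (τ : Nat) → elimNat (λ (a : Nat) → Nat) τ (λ (o : Nat) → λ (ψ : Nat) → succ ψ) 0) 0)
  ~> elimNat (λ (κ : Nat) → Nat) 3 (λ (y : Nat) → λ (n : Nat) → succ n) (elimNat (λ (τ : Nat) → Nat) 0 (λ (a : Nat) → λ (o : Nat) → succ o) 0)
  ~> elimNat (λ (κ : Nat) → Nat) 3 (λ (y : Nat) → λ (n : Nat) → succ n) 0
  ~> 3
type:
  Nat


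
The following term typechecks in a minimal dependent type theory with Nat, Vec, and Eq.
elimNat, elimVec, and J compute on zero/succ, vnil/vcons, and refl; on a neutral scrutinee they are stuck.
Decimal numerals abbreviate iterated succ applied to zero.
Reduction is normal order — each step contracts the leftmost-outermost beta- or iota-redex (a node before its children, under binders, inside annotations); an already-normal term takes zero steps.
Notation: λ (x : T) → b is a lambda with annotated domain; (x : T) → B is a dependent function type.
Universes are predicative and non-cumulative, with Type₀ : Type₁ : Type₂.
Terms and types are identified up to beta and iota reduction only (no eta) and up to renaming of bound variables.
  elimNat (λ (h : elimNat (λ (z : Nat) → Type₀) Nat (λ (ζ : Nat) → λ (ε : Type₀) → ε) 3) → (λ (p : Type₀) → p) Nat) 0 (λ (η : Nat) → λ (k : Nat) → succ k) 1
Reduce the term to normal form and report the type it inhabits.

normal form:
  1
type:
  Nat
observation: the term reaches its normal form after 4 normal-order steps.


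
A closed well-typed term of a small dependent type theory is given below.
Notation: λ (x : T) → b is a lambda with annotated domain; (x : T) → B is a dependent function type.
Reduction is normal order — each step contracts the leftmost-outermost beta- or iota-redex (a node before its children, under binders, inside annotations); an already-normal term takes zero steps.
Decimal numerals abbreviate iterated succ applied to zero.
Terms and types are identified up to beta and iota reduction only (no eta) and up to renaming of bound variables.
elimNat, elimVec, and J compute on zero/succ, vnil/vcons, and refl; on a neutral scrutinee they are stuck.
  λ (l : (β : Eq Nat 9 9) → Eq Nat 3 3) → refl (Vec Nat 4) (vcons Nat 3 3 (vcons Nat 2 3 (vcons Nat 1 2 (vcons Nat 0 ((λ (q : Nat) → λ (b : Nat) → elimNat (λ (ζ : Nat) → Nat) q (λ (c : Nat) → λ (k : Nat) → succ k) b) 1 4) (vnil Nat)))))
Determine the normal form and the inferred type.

normal form:
  λ (l : (β : Eq Nat 9 9) → Eq Nat 3 3) → refl (Vec Nat 4) (vcons Nat 3 3 (vcons Nat 2 3 (vcons Nat 1 2 (vcons Nat 0 5 (vnil Nat)))))
type:
  (l : (β : Eq Nat 9 9) → Eq Nat 3 3) → Eq (Vec Nat 4) (vcons Nat 3 3 (vcons Nat 2 3 (vcons Nat 1 2 (vcons Nat 0 5 (vnil Nat))))) (vcons Nat 3 3 (vcons Nat 2 3 (vcons Nat 1 2 (vcons Nat 0 5 (vnil Nat)))))
observation: 15 normal-order steps separate the term from its normal form.


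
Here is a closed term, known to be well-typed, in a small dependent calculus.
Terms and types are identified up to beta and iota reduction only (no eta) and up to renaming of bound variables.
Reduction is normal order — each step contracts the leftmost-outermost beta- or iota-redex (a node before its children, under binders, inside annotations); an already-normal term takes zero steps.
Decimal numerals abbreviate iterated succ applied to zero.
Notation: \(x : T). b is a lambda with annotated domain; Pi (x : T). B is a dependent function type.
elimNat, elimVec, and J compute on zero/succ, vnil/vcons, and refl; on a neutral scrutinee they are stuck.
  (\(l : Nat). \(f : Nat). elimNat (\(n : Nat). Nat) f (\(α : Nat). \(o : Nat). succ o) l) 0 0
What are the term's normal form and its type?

normal form:
  0
type:
  Nat
observation: the leftmost-outermost redex is a beta-redex, and normalization takes 3 steps.
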